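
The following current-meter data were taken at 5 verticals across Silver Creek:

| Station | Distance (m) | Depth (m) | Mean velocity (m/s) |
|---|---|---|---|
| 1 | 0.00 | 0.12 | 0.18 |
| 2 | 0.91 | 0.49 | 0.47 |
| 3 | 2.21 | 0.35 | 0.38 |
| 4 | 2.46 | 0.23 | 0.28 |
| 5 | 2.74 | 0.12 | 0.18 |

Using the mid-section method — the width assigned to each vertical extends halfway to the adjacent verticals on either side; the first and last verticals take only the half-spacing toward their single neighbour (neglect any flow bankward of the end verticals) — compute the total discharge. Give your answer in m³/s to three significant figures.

0.387 m³/s

w_1 = (0.91 − 0.00)/2 = 0.455 m; q_1 = 0.18 × 0.12 × 0.455 = 0.009828 m³/s
w_2 = (2.21 − 0.00)/2 = 1.105 m; q_2 = 0.47 × 0.49 × 1.105 = 0.2545 m³/s
w_3 = (2.46 − 0.91)/2 = 0.775 m; q_3 = 0.38 × 0.35 × 0.775 = 0.1031 m³/s
w_4 = (2.74 − 2.21)/2 = 0.265 m; q_4 = 0.28 × 0.23 × 0.265 = 0.01707 m³/s
w_5 = (2.74 − 2.46)/2 = 0.14 m; q_5 = 0.18 × 0.12 × 0.14 = 0.003024 m³/s
Q = Σ qᵢ = 0.3875 m³/s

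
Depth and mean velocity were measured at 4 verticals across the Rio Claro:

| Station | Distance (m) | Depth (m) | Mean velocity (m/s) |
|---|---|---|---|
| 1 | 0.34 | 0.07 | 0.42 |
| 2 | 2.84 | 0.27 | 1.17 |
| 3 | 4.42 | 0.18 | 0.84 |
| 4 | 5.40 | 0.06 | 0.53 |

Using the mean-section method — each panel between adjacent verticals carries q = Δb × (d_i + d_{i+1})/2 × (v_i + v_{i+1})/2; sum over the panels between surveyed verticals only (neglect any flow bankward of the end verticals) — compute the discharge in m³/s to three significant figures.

Panel 1-2: Δb = 2.5 m, d̄ = (0.07+0.27)/2 = 0.17, v̄ = (0.42+1.17)/2 = 0.795 → q = 2.5×0.17×0.795 = 0.3379 m³/s
Panel 2-3: Δb = 1.58 m, d̄ = (0.27+0.18)/2 = 0.225, v̄ = (1.17+0.84)/2 = 1.005 → q = 1.58×0.225×1.005 = 0.3573 m³/s
Panel 3-4: Δb = 0.98 m, d̄ = (0.18+0.06)/2 = 0.12, v̄ = (0.84+0.53)/2 = 0.685 → q = 0.98×0.12×0.685 = 0.08056 m³/s
Q = Σ q = 0.7757 m³/s

0.776 m³/s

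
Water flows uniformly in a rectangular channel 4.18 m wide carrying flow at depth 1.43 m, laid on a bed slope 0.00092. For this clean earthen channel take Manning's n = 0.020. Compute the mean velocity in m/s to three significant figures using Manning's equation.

A = b·y = 4.18 × 1.43 = 5.977 m²
P = b + 2y = 4.18 + 2×1.43 = 7.040 m
R = A/P = 5.977/7.040 = 0.8491 m
Q = (1/n)·A·R^(2/3)·S^(1/2) = (1/0.020) × 5.977 × 0.8491^(2/3) × 0.00092^(1/2) = 8.128 m³/s
V = Q/A = 8.128/5.977 = 1.360 m/s

1.36 m/s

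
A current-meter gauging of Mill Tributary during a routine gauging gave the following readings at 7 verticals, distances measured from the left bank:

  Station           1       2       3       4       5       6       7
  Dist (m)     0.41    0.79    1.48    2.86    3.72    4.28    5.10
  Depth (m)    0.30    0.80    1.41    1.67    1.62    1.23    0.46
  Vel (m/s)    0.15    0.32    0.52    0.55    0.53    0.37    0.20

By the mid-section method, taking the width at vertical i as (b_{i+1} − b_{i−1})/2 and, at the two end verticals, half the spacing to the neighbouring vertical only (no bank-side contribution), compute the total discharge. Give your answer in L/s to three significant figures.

2890 L/s

w_1 = (0.79 − 0.41)/2 = 0.19 m; q_1 = 0.15 × 0.30 × 0.19 = 0.008550 m³/s
w_2 = (1.48 − 0.41)/2 = 0.535 m; q_2 = 0.32 × 0.80 × 0.535 = 0.1370 m³/s
w_3 = (2.86 − 0.79)/2 = 1.035 m; q_3 = 0.52 × 1.41 × 1.035 = 0.7589 m³/s
w_4 = (3.72 − 1.48)/2 = 1.12 m; q_4 = 0.55 × 1.67 × 1.12 = 1.029 m³/s
w_5 = (4.28 − 2.86)/2 = 0.71 m; q_5 = 0.53 × 1.62 × 0.71 = 0.6096 m³/s
w_6 = (5.10 − 3.72)/2 = 0.69 m; q_6 = 0.37 × 1.23 × 0.69 = 0.3140 m³/s
w_7 = (5.10 − 4.28)/2 = 0.41 m; q_7 = 0.20 × 0.46 × 0.41 = 0.03772 m³/s
Q = Σ qᵢ = 2.894 m³/s
= 2.894 × 1000 = 2894 L/s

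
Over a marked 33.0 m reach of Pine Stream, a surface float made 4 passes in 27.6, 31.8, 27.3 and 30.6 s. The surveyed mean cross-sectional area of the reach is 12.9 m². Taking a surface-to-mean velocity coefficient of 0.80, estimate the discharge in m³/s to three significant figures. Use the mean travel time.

11.6 m³/s

t̄ = (27.6 + 31.8 + 27.3 + 30.6) / 4 = 29.325 s
v_surface = L / t̄ = 33.0 / 29.325 = 1.125 m/s
v_mean = 0.80 × 1.125 = 0.9003 m/s
Q = A × v_mean = 12.9 × 0.9003 = 11.61 m³/s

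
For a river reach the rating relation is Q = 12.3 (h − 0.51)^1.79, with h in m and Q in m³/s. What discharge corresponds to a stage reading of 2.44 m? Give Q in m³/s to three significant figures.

Q = 12.3 × (2.44 − 0.51)^1.79 = 12.3 × 1.93^1.79 = 39.91 m³/s

39.9 m³/s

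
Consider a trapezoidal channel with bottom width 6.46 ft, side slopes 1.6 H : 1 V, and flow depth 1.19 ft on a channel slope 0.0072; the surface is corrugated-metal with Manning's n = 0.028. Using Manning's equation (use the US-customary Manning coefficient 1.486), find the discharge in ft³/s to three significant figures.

A = (b + z·y)·y = (6.46 + 1.6×1.19)×1.19 = 9.953 ft²
P = b + 2y√(1+z²) = 6.46 + 2×1.19×√(1+1.6²) = 10.95 ft
R = A/P = 9.953/10.95 = 0.9089 ft
Q = (1.486/n)·A·R^(2/3)·S^(1/2) = (1.486/0.028) × 9.953 × 0.9089^(2/3) × 0.0072^(1/2) = 42.06 ft³/s

42.1 ft³/s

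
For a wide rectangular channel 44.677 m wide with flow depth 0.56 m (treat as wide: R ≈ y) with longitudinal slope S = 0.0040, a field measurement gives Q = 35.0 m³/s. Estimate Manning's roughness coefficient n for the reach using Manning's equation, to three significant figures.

0.0307

A = b·y = 44.677 × 0.56 = 25.02 m²
Wide channel: R ≈ y = 0.56 m
n = (1/Q)·A·R^(2/3)·S^(1/2) = (1/35.0) × 25.02 × 0.6794 × 0.06325 = 0.03072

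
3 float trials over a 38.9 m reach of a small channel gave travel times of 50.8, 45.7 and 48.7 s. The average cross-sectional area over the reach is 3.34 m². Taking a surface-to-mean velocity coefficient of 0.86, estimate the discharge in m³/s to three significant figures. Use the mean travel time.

2.31 m³/s

t̄ = (50.8 + 45.7 + 48.7) / 3 = 48.4 s
v_surface = L / t̄ = 38.9 / 48.4 = 0.8037 m/s
v_mean = 0.86 × 0.8037 = 0.6912 m/s
Q = A × v_mean = 3.34 × 0.6912 = 2.309 m³/s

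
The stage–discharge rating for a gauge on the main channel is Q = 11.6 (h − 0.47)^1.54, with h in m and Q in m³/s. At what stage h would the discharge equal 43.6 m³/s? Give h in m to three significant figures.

2.83 m

h − h₀ = (Q/C)^(1/b) = (43.6/11.6)^(1/1.54) = 2.363 m
h = 0.47 + 2.363 = 2.833 m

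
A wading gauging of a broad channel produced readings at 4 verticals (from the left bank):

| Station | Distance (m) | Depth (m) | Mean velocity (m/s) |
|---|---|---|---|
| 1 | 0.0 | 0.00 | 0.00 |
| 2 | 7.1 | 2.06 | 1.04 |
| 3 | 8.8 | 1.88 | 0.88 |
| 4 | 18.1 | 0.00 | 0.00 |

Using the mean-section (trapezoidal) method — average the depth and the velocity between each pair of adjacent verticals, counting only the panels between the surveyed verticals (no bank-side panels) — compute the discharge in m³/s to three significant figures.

10.9 m³/s

Panel 1-2: Δb = 7.1 m, d̄ = (0.00+2.06)/2 = 1.03, v̄ = (0.00+1.04)/2 = 0.52 → q = 7.1×1.03×0.52 = 3.803 m³/s
Panel 2-3: Δb = 1.7 m, d̄ = (2.06+1.88)/2 = 1.97, v̄ = (1.04+0.88)/2 = 0.96 → q = 1.7×1.97×0.96 = 3.215 m³/s
Panel 3-4: Δb = 9.3 m, d̄ = (1.88+0.00)/2 = 0.94, v̄ = (0.88+0.00)/2 = 0.44 → q = 9.3×0.94×0.44 = 3.846 m³/s
Q = Σ q = 10.86 m³/s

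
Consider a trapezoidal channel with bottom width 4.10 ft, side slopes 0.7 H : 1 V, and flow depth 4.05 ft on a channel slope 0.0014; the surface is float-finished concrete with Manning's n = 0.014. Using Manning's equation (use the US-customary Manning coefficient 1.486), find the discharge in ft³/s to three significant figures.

178 ft³/s

A = (b + z·y)·y = (4.10 + 0.7×4.05)×4.05 = 28.09 ft²
P = b + 2y√(1+z²) = 4.10 + 2×4.05×√(1+0.7²) = 13.99 ft
R = A/P = 28.09/13.99 = 2.008 ft
Q = (1.486/n)·A·R^(2/3)·S^(1/2) = (1.486/0.014) × 28.09 × 2.008^(2/3) × 0.0014^(1/2) = 177.5 ft³/s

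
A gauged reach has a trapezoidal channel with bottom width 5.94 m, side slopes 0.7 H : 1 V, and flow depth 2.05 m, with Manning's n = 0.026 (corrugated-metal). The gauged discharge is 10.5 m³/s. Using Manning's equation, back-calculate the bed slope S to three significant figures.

0.000212

A = (b + z·y)·y = (5.94 + 0.7×2.05)×2.05 = 15.12 m²
P = b + 2y√(1+z²) = 5.94 + 2×2.05×√(1+0.7²) = 10.94 m
R = A/P = 15.12/10.94 = 1.381 m
S = (Q·n / (1·A·R^(2/3)))² = (10.5×0.026 / (1×15.12×1.240))² = 0.0002119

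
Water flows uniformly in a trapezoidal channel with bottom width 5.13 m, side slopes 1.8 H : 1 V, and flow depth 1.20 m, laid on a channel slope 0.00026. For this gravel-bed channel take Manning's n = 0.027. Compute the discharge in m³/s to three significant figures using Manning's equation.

4.76 m³/s

A = (b + z·y)·y = (5.13 + 1.8×1.20)×1.20 = 8.748 m²
P = b + 2y√(1+z²) = 5.13 + 2×1.20×√(1+1.8²) = 10.07 m
R = A/P = 8.748/10.07 = 0.8686 m
Q = (1/n)·A·R^(2/3)·S^(1/2) = (1/0.027) × 8.748 × 0.8686^(2/3) × 0.00026^(1/2) = 4.756 m³/s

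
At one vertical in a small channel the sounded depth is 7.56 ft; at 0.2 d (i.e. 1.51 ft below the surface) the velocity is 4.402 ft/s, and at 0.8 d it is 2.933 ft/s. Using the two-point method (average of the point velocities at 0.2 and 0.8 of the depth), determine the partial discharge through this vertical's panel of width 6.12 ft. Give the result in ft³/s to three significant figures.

v̄ = (4.402 + 2.933) / 2 = 3.668 ft/s
q = v̄ × d × w = 3.668 × 7.56 × 6.12 = 169.7 ft³/s

170 ft³/s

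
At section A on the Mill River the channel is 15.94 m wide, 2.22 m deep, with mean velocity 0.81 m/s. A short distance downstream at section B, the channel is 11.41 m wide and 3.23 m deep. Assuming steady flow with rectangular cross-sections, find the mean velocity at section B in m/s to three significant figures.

0.778 m/s

Q = A₁V₁ = (15.94×2.22) × 0.81 = 28.66 m³/s
A₂ = 11.41 × 3.23 = 36.85 m²
V₂ = Q/A₂ = 28.66/36.85 = 0.7777 m/s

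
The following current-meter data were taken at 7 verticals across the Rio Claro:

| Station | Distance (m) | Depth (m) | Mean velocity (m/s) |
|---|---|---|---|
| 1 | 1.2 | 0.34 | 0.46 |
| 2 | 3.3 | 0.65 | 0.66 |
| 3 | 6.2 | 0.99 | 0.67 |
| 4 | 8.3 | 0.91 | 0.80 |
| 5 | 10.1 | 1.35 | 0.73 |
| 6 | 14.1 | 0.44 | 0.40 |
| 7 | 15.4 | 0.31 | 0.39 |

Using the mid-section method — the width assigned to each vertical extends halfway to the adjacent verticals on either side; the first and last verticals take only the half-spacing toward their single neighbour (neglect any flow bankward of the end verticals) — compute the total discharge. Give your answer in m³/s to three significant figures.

w_1 = (3.3 − 1.2)/2 = 1.05 m; q_1 = 0.46 × 0.34 × 1.05 = 0.1642 m³/s
w_2 = (6.2 − 1.2)/2 = 2.5 m; q_2 = 0.66 × 0.65 × 2.5 = 1.073 m³/s
w_3 = (8.3 − 3.3)/2 = 2.5 m; q_3 = 0.67 × 0.99 × 2.5 = 1.658 m³/s
w_4 = (10.1 − 6.2)/2 = 1.95 m; q_4 = 0.80 × 0.91 × 1.95 = 1.420 m³/s
w_5 = (14.1 − 8.3)/2 = 2.9 m; q_5 = 0.73 × 1.35 × 2.9 = 2.858 m³/s
w_6 = (15.4 − 10.1)/2 = 2.65 m; q_6 = 0.40 × 0.44 × 2.65 = 0.4664 m³/s
w_7 = (15.4 − 14.1)/2 = 0.65 m; q_7 = 0.39 × 0.31 × 0.65 = 0.07859 m³/s
Q = Σ qᵢ = 7.718 m³/s

7.72 m³/s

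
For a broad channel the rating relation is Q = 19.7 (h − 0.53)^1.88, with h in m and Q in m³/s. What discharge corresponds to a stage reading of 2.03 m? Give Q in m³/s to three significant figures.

42.2 m³/s

Q = 19.7 × (2.03 − 0.53)^1.88 = 19.7 × 1.5^1.88 = 42.22 m³/s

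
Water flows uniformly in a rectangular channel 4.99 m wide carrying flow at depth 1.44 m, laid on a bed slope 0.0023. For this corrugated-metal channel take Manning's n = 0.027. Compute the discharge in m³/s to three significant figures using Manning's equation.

A = b·y = 4.99 × 1.44 = 7.186 m²
P = b + 2y = 4.99 + 2×1.44 = 7.870 m
R = A/P = 7.186/7.870 = 0.9130 m
Q = (1/n)·A·R^(2/3)·S^(1/2) = (1/0.027) × 7.186 × 0.9130^(2/3) × 0.0023^(1/2) = 12.01 m³/s

12.0 m³/s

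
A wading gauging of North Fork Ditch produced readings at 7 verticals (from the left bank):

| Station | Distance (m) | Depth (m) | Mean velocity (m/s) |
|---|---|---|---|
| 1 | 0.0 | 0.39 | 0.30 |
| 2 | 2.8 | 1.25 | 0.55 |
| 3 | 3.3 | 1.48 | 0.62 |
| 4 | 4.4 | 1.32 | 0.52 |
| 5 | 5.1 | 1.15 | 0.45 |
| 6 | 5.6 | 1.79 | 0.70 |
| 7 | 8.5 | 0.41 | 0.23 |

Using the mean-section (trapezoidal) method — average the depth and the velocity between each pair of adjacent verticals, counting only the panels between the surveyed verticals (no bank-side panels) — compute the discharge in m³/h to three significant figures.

Panel 1-2: Δb = 2.8 m, d̄ = (0.39+1.25)/2 = 0.82, v̄ = (0.30+0.55)/2 = 0.425 → q = 2.8×0.82×0.425 = 0.9758 m³/s
Panel 2-3: Δb = 0.5 m, d̄ = (1.25+1.48)/2 = 1.365, v̄ = (0.55+0.62)/2 = 0.585 → q = 0.5×1.365×0.585 = 0.3993 m³/s
Panel 3-4: Δb = 1.1 m, d̄ = (1.48+1.32)/2 = 1.4, v̄ = (0.62+0.52)/2 = 0.57 → q = 1.1×1.4×0.57 = 0.8778 m³/s
Panel 4-5: Δb = 0.7 m, d̄ = (1.32+1.15)/2 = 1.235, v̄ = (0.52+0.45)/2 = 0.485 → q = 0.7×1.235×0.485 = 0.4193 m³/s
Panel 5-6: Δb = 0.5 m, d̄ = (1.15+1.79)/2 = 1.47, v̄ = (0.45+0.70)/2 = 0.575 → q = 0.5×1.47×0.575 = 0.4226 m³/s
Panel 6-7: Δb = 2.9 m, d̄ = (1.79+0.41)/2 = 1.1, v̄ = (0.70+0.23)/2 = 0.465 → q = 2.9×1.1×0.465 = 1.483 m³/s
Q = Σ q = 4.578 m³/s
= 4.578 × 3600 = 16480 m³/h

16500 m³/h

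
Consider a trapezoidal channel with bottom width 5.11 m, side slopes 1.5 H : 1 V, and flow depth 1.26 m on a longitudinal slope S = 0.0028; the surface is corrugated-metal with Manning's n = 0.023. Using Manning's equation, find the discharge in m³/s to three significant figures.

A = (b + z·y)·y = (5.11 + 1.5×1.26)×1.26 = 8.820 m²
P = b + 2y√(1+z²) = 5.11 + 2×1.26×√(1+1.5²) = 9.653 m
R = A/P = 8.820/9.653 = 0.9137 m
Q = (1/n)·A·R^(2/3)·S^(1/2) = (1/0.023) × 8.820 × 0.9137^(2/3) × 0.0028^(1/2) = 19.11 m³/s

19.1 m³/s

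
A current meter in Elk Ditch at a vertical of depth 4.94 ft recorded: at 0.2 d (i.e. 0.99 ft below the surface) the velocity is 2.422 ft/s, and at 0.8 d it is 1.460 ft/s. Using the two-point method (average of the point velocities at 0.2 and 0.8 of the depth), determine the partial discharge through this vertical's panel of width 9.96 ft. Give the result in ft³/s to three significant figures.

v̄ = (2.422 + 1.460) / 2 = 1.941 ft/s
q = v̄ × d × w = 1.941 × 4.94 × 9.96 = 95.50 ft³/s

95.5 ft³/s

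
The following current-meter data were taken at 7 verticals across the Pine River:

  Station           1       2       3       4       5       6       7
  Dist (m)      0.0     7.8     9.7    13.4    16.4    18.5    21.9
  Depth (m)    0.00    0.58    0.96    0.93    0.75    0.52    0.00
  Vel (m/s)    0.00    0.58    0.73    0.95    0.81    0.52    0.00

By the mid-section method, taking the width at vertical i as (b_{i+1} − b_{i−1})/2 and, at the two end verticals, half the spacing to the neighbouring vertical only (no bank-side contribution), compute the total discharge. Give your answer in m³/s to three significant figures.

w_2 = (9.7 − 0.0)/2 = 4.85 m; q_2 = 0.58 × 0.58 × 4.85 = 1.632 m³/s
w_3 = (13.4 − 7.8)/2 = 2.8 m; q_3 = 0.73 × 0.96 × 2.8 = 1.962 m³/s
w_4 = (16.4 − 9.7)/2 = 3.35 m; q_4 = 0.95 × 0.93 × 3.35 = 2.960 m³/s
w_5 = (18.5 − 13.4)/2 = 2.55 m; q_5 = 0.81 × 0.75 × 2.55 = 1.549 m³/s
w_6 = (21.9 − 16.4)/2 = 2.75 m; q_6 = 0.52 × 0.52 × 2.75 = 0.7436 m³/s
Stations 1, 7 contribute zero (depth or velocity is 0).
Q = Σ qᵢ = 8.846 m³/s

8.85 m³/s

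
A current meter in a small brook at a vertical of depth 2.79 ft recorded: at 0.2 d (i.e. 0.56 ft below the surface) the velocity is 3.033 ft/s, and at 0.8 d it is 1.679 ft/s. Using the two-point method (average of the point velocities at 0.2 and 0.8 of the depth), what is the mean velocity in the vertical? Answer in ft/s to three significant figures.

2.36 ft/s

v̄ = (3.033 + 1.679) / 2 = 2.356 ft/s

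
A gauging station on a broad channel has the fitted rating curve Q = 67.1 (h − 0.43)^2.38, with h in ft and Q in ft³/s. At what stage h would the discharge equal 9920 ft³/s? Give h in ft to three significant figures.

8.59 ft

h − h₀ = (Q/C)^(1/b) = (9920/67.1)^(1/2.38) = 8.160 ft
h = 0.43 + 8.160 = 8.590 ft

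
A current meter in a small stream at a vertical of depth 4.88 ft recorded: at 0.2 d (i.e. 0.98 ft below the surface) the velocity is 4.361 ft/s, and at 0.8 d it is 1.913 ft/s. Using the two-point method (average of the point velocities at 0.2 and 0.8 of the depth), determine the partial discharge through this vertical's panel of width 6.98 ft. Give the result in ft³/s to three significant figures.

v̄ = (4.361 + 1.913) / 2 = 3.137 ft/s
q = v̄ × d × w = 3.137 × 4.88 × 6.98 = 106.9 ft³/s

107 ft³/s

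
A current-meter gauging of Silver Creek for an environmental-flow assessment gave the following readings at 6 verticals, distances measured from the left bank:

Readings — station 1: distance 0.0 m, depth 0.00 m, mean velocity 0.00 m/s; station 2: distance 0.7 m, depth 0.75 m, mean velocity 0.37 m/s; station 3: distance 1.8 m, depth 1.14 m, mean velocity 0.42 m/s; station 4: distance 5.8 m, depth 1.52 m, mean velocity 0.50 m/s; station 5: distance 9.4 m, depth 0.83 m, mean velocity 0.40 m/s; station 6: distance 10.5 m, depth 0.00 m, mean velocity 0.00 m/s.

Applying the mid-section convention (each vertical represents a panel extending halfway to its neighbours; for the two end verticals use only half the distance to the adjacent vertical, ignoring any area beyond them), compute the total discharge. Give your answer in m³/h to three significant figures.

18500 m³/h

w_2 = (1.8 − 0.0)/2 = 0.9 m; q_2 = 0.37 × 0.75 × 0.9 = 0.2498 m³/s
w_3 = (5.8 − 0.7)/2 = 2.55 m; q_3 = 0.42 × 1.14 × 2.55 = 1.221 m³/s
w_4 = (9.4 − 1.8)/2 = 3.8 m; q_4 = 0.50 × 1.52 × 3.8 = 2.888 m³/s
w_5 = (10.5 − 5.8)/2 = 2.35 m; q_5 = 0.40 × 0.83 × 2.35 = 0.7802 m³/s
Stations 1, 6 contribute zero (depth or velocity is 0).
Q = Σ qᵢ = 5.139 m³/s
= 5.139 × 3600 = 18500 m³/h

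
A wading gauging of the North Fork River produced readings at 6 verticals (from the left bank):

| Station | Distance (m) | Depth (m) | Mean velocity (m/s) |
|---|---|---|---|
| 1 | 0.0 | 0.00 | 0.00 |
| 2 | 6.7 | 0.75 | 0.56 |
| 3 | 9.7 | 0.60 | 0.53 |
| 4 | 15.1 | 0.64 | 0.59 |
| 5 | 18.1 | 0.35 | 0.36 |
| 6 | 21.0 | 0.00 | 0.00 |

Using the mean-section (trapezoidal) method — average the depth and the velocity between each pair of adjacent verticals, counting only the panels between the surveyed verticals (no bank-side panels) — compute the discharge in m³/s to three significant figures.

4.48 m³/s

Panel 1-2: Δb = 6.7 m, d̄ = (0.00+0.75)/2 = 0.375, v̄ = (0.00+0.56)/2 = 0.28 → q = 6.7×0.375×0.28 = 0.7035 m³/s
Panel 2-3: Δb = 3 m, d̄ = (0.75+0.60)/2 = 0.675, v̄ = (0.56+0.53)/2 = 0.545 → q = 3×0.675×0.545 = 1.104 m³/s
Panel 3-4: Δb = 5.4 m, d̄ = (0.60+0.64)/2 = 0.62, v̄ = (0.53+0.59)/2 = 0.56 → q = 5.4×0.62×0.56 = 1.875 m³/s
Panel 4-5: Δb = 3 m, d̄ = (0.64+0.35)/2 = 0.495, v̄ = (0.59+0.36)/2 = 0.475 → q = 3×0.495×0.475 = 0.7054 m³/s
Panel 5-6: Δb = 2.9 m, d̄ = (0.35+0.00)/2 = 0.175, v̄ = (0.36+0.00)/2 = 0.18 → q = 2.9×0.175×0.18 = 0.09135 m³/s
Q = Σ q = 4.479 m³/s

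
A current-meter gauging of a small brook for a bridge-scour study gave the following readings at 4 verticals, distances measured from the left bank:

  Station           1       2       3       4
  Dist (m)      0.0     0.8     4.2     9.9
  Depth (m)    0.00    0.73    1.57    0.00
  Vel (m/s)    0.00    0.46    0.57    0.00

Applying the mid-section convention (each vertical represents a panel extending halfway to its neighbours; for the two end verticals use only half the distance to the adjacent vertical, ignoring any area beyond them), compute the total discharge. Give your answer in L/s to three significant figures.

4780 L/s

w_2 = (4.2 − 0.0)/2 = 2.1 m; q_2 = 0.46 × 0.73 × 2.1 = 0.7052 m³/s
w_3 = (9.9 − 0.8)/2 = 4.55 m; q_3 = 0.57 × 1.57 × 4.55 = 4.072 m³/s
Stations 1, 4 contribute zero (depth or velocity is 0).
Q = Σ qᵢ = 4.777 m³/s
= 4.777 × 1000 = 4777 L/s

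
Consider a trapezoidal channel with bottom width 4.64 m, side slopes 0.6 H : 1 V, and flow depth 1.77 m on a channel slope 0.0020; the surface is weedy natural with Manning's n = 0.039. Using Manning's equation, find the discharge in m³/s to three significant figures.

A = (b + z·y)·y = (4.64 + 0.6×1.77)×1.77 = 10.09 m²
P = b + 2y√(1+z²) = 4.64 + 2×1.77×√(1+0.6²) = 8.768 m
R = A/P = 10.09/8.768 = 1.151 m
Q = (1/n)·A·R^(2/3)·S^(1/2) = (1/0.039) × 10.09 × 1.151^(2/3) × 0.0020^(1/2) = 12.71 m³/s

12.7 m³/s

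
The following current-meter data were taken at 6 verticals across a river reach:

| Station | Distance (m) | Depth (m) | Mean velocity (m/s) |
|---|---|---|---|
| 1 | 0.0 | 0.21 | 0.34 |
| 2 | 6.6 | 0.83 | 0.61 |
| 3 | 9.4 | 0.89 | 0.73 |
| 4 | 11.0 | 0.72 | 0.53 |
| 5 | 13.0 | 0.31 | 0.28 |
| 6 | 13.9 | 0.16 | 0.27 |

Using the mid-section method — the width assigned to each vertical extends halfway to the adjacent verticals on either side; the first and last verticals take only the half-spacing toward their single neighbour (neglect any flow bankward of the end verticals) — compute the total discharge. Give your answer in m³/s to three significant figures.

4.88 m³/s

w_1 = (6.6 − 0.0)/2 = 3.3 m; q_1 = 0.34 × 0.21 × 3.3 = 0.2356 m³/s
w_2 = (9.4 − 0.0)/2 = 4.7 m; q_2 = 0.61 × 0.83 × 4.7 = 2.380 m³/s
w_3 = (11.0 − 6.6)/2 = 2.2 m; q_3 = 0.73 × 0.89 × 2.2 = 1.429 m³/s
w_4 = (13.0 − 9.4)/2 = 1.8 m; q_4 = 0.53 × 0.72 × 1.8 = 0.6869 m³/s
w_5 = (13.9 − 11.0)/2 = 1.45 m; q_5 = 0.28 × 0.31 × 1.45 = 0.1259 m³/s
w_6 = (13.9 − 13.0)/2 = 0.45 m; q_6 = 0.27 × 0.16 × 0.45 = 0.01944 m³/s
Q = Σ qᵢ = 4.877 m³/s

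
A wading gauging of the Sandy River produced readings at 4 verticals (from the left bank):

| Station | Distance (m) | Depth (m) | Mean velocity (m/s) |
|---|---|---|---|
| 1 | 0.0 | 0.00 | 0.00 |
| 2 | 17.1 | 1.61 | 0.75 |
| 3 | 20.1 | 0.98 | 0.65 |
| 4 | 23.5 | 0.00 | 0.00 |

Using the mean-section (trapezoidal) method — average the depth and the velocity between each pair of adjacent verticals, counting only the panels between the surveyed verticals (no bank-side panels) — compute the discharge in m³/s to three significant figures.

8.42 m³/s

Panel 1-2: Δb = 17.1 m, d̄ = (0.00+1.61)/2 = 0.805, v̄ = (0.00+0.75)/2 = 0.375 → q = 17.1×0.805×0.375 = 5.162 m³/s
Panel 2-3: Δb = 3 m, d̄ = (1.61+0.98)/2 = 1.295, v̄ = (0.75+0.65)/2 = 0.7 → q = 3×1.295×0.7 = 2.720 m³/s
Panel 3-4: Δb = 3.4 m, d̄ = (0.98+0.00)/2 = 0.49, v̄ = (0.65+0.00)/2 = 0.325 → q = 3.4×0.49×0.325 = 0.5415 m³/s
Q = Σ q = 8.423 m³/s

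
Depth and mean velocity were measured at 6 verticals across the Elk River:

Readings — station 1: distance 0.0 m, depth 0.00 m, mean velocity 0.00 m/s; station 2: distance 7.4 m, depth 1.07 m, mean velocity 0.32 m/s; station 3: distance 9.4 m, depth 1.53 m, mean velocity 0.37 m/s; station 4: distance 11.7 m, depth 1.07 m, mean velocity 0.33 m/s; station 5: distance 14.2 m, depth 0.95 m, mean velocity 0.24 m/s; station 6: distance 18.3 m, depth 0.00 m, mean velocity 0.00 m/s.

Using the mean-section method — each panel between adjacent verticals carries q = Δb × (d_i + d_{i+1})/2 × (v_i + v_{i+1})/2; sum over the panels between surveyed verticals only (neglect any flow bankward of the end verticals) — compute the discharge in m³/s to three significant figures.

3.53 m³/s

Panel 1-2: Δb = 7.4 m, d̄ = (0.00+1.07)/2 = 0.535, v̄ = (0.00+0.32)/2 = 0.16 → q = 7.4×0.535×0.16 = 0.6334 m³/s
Panel 2-3: Δb = 2 m, d̄ = (1.07+1.53)/2 = 1.3, v̄ = (0.32+0.37)/2 = 0.345 → q = 2×1.3×0.345 = 0.8970 m³/s
Panel 3-4: Δb = 2.3 m, d̄ = (1.53+1.07)/2 = 1.3, v̄ = (0.37+0.33)/2 = 0.35 → q = 2.3×1.3×0.35 = 1.047 m³/s
Panel 4-5: Δb = 2.5 m, d̄ = (1.07+0.95)/2 = 1.01, v̄ = (0.33+0.24)/2 = 0.285 → q = 2.5×1.01×0.285 = 0.7196 m³/s
Panel 5-6: Δb = 4.1 m, d̄ = (0.95+0.00)/2 = 0.475, v̄ = (0.24+0.00)/2 = 0.12 → q = 4.1×0.475×0.12 = 0.2337 m³/s
Q = Σ q = 3.530 m³/s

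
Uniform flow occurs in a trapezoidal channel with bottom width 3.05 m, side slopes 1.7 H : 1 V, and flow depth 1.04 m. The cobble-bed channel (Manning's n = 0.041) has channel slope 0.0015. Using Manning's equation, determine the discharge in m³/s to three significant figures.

3.73 m³/s

A = (b + z·y)·y = (3.05 + 1.7×1.04)×1.04 = 5.011 m²
P = b + 2y√(1+z²) = 3.05 + 2×1.04×√(1+1.7²) = 7.152 m
R = A/P = 5.011/7.152 = 0.7006 m
Q = (1/n)·A·R^(2/3)·S^(1/2) = (1/0.041) × 5.011 × 0.7006^(2/3) × 0.0015^(1/2) = 3.734 m³/s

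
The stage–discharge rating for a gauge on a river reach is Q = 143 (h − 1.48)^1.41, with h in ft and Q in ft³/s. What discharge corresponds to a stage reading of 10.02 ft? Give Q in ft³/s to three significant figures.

Q = 143 × (10.02 − 1.48)^1.41 = 143 × 8.54^1.41 = 2942 ft³/s

2940 ft³/s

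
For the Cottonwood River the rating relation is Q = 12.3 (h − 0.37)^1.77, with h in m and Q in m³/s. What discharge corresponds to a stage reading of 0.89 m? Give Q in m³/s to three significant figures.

3.87 m³/s

Q = 12.3 × (0.89 − 0.37)^1.77 = 12.3 × 0.52^1.77 = 3.866 m³/s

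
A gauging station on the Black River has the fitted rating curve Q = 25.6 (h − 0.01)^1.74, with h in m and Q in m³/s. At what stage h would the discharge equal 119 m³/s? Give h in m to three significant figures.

h − h₀ = (Q/C)^(1/b) = (119/25.6)^(1/1.74) = 2.418 m
h = 0.01 + 2.418 = 2.428 m

2.43 m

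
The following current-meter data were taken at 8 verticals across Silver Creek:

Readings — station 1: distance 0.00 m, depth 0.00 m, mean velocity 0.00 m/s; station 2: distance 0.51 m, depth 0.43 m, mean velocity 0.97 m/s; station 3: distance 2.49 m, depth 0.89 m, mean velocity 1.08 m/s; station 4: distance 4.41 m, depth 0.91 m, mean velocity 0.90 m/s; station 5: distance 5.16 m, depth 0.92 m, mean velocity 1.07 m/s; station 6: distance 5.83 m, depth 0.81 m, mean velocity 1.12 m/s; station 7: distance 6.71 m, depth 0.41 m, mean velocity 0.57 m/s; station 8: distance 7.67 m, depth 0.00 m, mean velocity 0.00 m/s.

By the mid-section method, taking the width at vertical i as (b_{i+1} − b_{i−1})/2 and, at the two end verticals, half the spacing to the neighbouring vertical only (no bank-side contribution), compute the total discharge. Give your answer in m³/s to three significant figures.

w_2 = (2.49 − 0.00)/2 = 1.245 m; q_2 = 0.97 × 0.43 × 1.245 = 0.5193 m³/s
w_3 = (4.41 − 0.51)/2 = 1.95 m; q_3 = 1.08 × 0.89 × 1.95 = 1.874 m³/s
w_4 = (5.16 − 2.49)/2 = 1.335 m; q_4 = 0.90 × 0.91 × 1.335 = 1.093 m³/s
w_5 = (5.83 − 4.41)/2 = 0.71 m; q_5 = 1.07 × 0.92 × 0.71 = 0.6989 m³/s
w_6 = (6.71 − 5.16)/2 = 0.775 m; q_6 = 1.12 × 0.81 × 0.775 = 0.7031 m³/s
w_7 = (7.67 − 5.83)/2 = 0.92 m; q_7 = 0.57 × 0.41 × 0.92 = 0.2150 m³/s
Stations 1, 8 contribute zero (depth or velocity is 0).
Q = Σ qᵢ = 5.104 m³/s

5.10 m³/s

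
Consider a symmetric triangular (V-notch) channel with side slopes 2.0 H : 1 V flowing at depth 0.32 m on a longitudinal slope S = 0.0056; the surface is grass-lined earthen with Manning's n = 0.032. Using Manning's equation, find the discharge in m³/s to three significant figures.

A = z·y² = 2.0×0.32² = 0.2048 m²
P = 2y√(1+z²) = 2×0.32×√(1+2.0²) = 1.431 m
R = A/P = 0.2048/1.431 = 0.1431 m
Q = (1/n)·A·R^(2/3)·S^(1/2) = (1/0.032) × 0.2048 × 0.1431^(2/3) × 0.0056^(1/2) = 0.1310 m³/s

0.131 m³/s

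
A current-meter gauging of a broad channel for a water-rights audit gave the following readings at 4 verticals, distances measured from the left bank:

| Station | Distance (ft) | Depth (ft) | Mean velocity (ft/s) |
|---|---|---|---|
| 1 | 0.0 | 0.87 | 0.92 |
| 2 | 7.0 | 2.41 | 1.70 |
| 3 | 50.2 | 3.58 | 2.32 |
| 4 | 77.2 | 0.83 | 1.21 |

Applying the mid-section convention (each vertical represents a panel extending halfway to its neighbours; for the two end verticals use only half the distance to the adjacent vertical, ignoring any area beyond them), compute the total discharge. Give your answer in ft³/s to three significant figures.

w_1 = (7.0 − 0.0)/2 = 3.5 ft; q_1 = 0.92 × 0.87 × 3.5 = 2.801 ft³/s
w_2 = (50.2 − 0.0)/2 = 25.1 ft; q_2 = 1.70 × 2.41 × 25.1 = 102.8 ft³/s
w_3 = (77.2 − 7.0)/2 = 35.1 ft; q_3 = 2.32 × 3.58 × 35.1 = 291.5 ft³/s
w_4 = (77.2 − 50.2)/2 = 13.5 ft; q_4 = 1.21 × 0.83 × 13.5 = 13.56 ft³/s
Q = Σ qᵢ = 410.7 ft³/s

411 ft³/s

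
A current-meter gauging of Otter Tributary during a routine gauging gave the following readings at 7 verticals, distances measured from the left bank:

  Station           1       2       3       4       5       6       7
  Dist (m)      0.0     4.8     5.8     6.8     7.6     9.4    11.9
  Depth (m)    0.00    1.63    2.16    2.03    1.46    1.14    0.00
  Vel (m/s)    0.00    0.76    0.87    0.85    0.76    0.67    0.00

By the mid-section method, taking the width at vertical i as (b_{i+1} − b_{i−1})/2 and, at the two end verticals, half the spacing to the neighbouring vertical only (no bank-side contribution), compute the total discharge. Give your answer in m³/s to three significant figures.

w_2 = (5.8 − 0.0)/2 = 2.9 m; q_2 = 0.76 × 1.63 × 2.9 = 3.593 m³/s
w_3 = (6.8 − 4.8)/2 = 1 m; q_3 = 0.87 × 2.16 × 1 = 1.879 m³/s
w_4 = (7.6 − 5.8)/2 = 0.9 m; q_4 = 0.85 × 2.03 × 0.9 = 1.553 m³/s
w_5 = (9.4 − 6.8)/2 = 1.3 m; q_5 = 0.76 × 1.46 × 1.3 = 1.442 m³/s
w_6 = (11.9 − 7.6)/2 = 2.15 m; q_6 = 0.67 × 1.14 × 2.15 = 1.642 m³/s
Stations 1, 7 contribute zero (depth or velocity is 0).
Q = Σ qᵢ = 10.11 m³/s

10.1 m³/s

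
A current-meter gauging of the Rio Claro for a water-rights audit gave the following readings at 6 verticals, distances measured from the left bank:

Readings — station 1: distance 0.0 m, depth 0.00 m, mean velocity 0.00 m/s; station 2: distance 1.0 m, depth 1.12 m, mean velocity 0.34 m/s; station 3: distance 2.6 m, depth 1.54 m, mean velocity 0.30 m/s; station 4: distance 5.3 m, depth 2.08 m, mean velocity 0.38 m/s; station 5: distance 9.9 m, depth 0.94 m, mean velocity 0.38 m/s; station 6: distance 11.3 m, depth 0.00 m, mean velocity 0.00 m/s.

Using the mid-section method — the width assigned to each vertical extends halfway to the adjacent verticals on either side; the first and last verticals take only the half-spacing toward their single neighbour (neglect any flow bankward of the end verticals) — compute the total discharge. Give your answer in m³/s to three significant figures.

5.44 m³/s

w_2 = (2.6 − 0.0)/2 = 1.3 m; q_2 = 0.34 × 1.12 × 1.3 = 0.4950 m³/s
w_3 = (5.3 − 1.0)/2 = 2.15 m; q_3 = 0.30 × 1.54 × 2.15 = 0.9933 m³/s
w_4 = (9.9 − 2.6)/2 = 3.65 m; q_4 = 0.38 × 2.08 × 3.65 = 2.885 m³/s
w_5 = (11.3 − 5.3)/2 = 3 m; q_5 = 0.38 × 0.94 × 3 = 1.072 m³/s
Stations 1, 6 contribute zero (depth or velocity is 0).
Q = Σ qᵢ = 5.445 m³/s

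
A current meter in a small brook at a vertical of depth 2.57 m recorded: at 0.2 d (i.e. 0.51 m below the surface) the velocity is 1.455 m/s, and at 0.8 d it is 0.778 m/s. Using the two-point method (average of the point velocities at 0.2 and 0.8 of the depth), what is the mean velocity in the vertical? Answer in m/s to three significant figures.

v̄ = (1.455 + 0.778) / 2 = 1.117 m/s

1.12 m/s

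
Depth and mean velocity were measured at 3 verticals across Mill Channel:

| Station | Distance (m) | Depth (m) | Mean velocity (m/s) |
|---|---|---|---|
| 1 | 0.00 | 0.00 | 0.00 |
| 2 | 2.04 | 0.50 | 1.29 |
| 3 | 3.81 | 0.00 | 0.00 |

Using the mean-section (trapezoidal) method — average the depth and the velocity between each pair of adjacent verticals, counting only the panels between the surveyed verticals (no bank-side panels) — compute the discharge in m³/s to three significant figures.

0.614 m³/s

Panel 1-2: Δb = 2.04 m, d̄ = (0.00+0.50)/2 = 0.25, v̄ = (0.00+1.29)/2 = 0.645 → q = 2.04×0.25×0.645 = 0.3290 m³/s
Panel 2-3: Δb = 1.77 m, d̄ = (0.50+0.00)/2 = 0.25, v̄ = (1.29+0.00)/2 = 0.645 → q = 1.77×0.25×0.645 = 0.2854 m³/s
Q = Σ q = 0.6144 m³/s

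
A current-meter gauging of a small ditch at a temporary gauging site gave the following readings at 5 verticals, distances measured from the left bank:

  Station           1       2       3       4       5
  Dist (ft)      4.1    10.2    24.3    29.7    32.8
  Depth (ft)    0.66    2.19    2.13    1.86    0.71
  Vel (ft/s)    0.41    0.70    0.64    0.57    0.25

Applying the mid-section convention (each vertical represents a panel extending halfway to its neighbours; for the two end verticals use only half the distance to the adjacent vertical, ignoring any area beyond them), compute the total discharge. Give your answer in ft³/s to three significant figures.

w_1 = (10.2 − 4.1)/2 = 3.05 ft; q_1 = 0.41 × 0.66 × 3.05 = 0.8253 ft³/s
w_2 = (24.3 − 4.1)/2 = 10.1 ft; q_2 = 0.70 × 2.19 × 10.1 = 15.48 ft³/s
w_3 = (29.7 − 10.2)/2 = 9.75 ft; q_3 = 0.64 × 2.13 × 9.75 = 13.29 ft³/s
w_4 = (32.8 − 24.3)/2 = 4.25 ft; q_4 = 0.57 × 1.86 × 4.25 = 4.506 ft³/s
w_5 = (32.8 − 29.7)/2 = 1.55 ft; q_5 = 0.25 × 0.71 × 1.55 = 0.2751 ft³/s
Q = Σ qᵢ = 34.38 ft³/s

34.4 ft³/s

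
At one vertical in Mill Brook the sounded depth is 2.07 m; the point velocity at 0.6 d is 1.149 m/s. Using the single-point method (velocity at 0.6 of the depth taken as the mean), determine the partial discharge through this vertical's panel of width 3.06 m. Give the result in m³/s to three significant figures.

v̄ = v₀.₆ = 1.149 m/s
q = v̄ × d × w = 1.149 × 2.07 × 3.06 = 7.278 m³/s

7.28 m³/s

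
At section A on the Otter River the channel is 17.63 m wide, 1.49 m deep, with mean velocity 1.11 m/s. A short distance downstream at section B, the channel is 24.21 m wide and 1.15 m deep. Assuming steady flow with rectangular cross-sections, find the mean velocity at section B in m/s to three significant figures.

Q = A₁V₁ = (17.63×1.49) × 1.11 = 29.16 m³/s
A₂ = 24.21 × 1.15 = 27.84 m²
V₂ = Q/A₂ = 29.16/27.84 = 1.047 m/s

1.05 m/s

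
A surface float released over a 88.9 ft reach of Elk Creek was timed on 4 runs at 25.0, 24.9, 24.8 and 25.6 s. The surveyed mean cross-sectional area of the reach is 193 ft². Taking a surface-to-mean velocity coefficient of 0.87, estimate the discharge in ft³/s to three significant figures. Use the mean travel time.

595 ft³/s

t̄ = (25.0 + 24.9 + 24.8 + 25.6) / 4 = 25.075 s
v_surface = L / t̄ = 88.9 / 25.075 = 3.545 ft/s
v_mean = 0.87 × 3.545 = 3.084 ft/s
Q = A × v_mean = 193 × 3.084 = 595.3 ft³/s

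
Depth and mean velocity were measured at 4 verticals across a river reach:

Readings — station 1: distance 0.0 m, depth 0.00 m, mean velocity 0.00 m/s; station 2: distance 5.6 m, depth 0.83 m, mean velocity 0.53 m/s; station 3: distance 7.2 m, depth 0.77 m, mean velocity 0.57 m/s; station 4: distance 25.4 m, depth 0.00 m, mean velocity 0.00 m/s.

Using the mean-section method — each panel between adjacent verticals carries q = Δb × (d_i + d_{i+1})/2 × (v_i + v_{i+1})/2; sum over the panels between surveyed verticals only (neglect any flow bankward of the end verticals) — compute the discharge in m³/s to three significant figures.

3.32 m³/s

Panel 1-2: Δb = 5.6 m, d̄ = (0.00+0.83)/2 = 0.415, v̄ = (0.00+0.53)/2 = 0.265 → q = 5.6×0.415×0.265 = 0.6159 m³/s
Panel 2-3: Δb = 1.6 m, d̄ = (0.83+0.77)/2 = 0.8, v̄ = (0.53+0.57)/2 = 0.55 → q = 1.6×0.8×0.55 = 0.7040 m³/s
Panel 3-4: Δb = 18.2 m, d̄ = (0.77+0.00)/2 = 0.385, v̄ = (0.57+0.00)/2 = 0.285 → q = 18.2×0.385×0.285 = 1.997 m³/s
Q = Σ q = 3.317 m³/s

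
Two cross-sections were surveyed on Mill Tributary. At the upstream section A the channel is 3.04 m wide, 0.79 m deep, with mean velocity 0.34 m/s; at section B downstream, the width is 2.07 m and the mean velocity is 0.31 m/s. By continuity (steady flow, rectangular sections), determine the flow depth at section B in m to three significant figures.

1.27 m

Q = A₁V₁ = (3.04×0.79) × 0.34 = 0.8165 m³/s
d₂ = Q/(b₂ V₂) = 0.8165/(2.07×0.31) = 1.272 m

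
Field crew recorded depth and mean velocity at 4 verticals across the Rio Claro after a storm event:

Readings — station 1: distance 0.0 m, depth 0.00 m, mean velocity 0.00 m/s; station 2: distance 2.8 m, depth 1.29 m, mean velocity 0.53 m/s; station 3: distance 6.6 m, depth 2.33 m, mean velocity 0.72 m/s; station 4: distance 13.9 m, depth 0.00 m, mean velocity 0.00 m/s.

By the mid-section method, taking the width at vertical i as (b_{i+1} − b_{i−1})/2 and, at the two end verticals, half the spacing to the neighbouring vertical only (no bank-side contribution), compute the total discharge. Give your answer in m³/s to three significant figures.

w_2 = (6.6 − 0.0)/2 = 3.3 m; q_2 = 0.53 × 1.29 × 3.3 = 2.256 m³/s
w_3 = (13.9 − 2.8)/2 = 5.55 m; q_3 = 0.72 × 2.33 × 5.55 = 9.311 m³/s
Stations 1, 4 contribute zero (depth or velocity is 0).
Q = Σ qᵢ = 11.57 m³/s

11.6 m³/s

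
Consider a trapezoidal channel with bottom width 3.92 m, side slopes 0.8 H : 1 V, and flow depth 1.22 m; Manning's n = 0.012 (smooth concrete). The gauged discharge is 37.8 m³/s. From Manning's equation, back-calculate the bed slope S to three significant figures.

A = (b + z·y)·y = (3.92 + 0.8×1.22)×1.22 = 5.973 m²
P = b + 2y√(1+z²) = 3.92 + 2×1.22×√(1+0.8²) = 7.045 m
R = A/P = 5.973/7.045 = 0.8479 m
S = (Q·n / (1·A·R^(2/3)))² = (37.8×0.012 / (1×5.973×0.8958))² = 0.007186

0.00719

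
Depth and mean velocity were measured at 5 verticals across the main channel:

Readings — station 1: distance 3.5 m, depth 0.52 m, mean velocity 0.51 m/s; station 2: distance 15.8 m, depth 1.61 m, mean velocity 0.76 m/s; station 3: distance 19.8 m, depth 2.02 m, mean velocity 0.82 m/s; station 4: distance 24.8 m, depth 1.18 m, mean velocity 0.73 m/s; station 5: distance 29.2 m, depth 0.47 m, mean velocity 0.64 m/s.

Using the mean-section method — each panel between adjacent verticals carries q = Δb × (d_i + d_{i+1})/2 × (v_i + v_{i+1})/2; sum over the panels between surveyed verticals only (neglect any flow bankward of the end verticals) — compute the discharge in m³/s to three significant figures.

Panel 1-2: Δb = 12.3 m, d̄ = (0.52+1.61)/2 = 1.065, v̄ = (0.51+0.76)/2 = 0.635 → q = 12.3×1.065×0.635 = 8.318 m³/s
Panel 2-3: Δb = 4 m, d̄ = (1.61+2.02)/2 = 1.815, v̄ = (0.76+0.82)/2 = 0.79 → q = 4×1.815×0.79 = 5.735 m³/s
Panel 3-4: Δb = 5 m, d̄ = (2.02+1.18)/2 = 1.6, v̄ = (0.82+0.73)/2 = 0.775 → q = 5×1.6×0.775 = 6.200 m³/s
Panel 4-5: Δb = 4.4 m, d̄ = (1.18+0.47)/2 = 0.825, v̄ = (0.73+0.64)/2 = 0.685 → q = 4.4×0.825×0.685 = 2.487 m³/s
Q = Σ q = 22.74 m³/s

22.7 m³/s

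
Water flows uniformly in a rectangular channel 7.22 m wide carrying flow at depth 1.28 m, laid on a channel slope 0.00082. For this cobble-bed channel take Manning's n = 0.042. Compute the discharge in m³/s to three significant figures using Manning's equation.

6.07 m³/s

A = b·y = 7.22 × 1.28 = 9.242 m²
P = b + 2y = 7.22 + 2×1.28 = 9.780 m
R = A/P = 9.242/9.780 = 0.9449 m
Q = (1/n)·A·R^(2/3)·S^(1/2) = (1/0.042) × 9.242 × 0.9449^(2/3) × 0.00082^(1/2) = 6.068 m³/s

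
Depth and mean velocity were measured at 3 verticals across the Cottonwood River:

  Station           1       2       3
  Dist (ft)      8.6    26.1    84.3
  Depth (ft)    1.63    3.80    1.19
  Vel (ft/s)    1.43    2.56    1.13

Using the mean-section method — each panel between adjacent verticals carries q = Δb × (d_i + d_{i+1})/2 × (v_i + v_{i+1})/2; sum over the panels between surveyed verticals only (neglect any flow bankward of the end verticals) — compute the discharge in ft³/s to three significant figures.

363 ft³/s

Panel 1-2: Δb = 17.5 ft, d̄ = (1.63+3.80)/2 = 2.715, v̄ = (1.43+2.56)/2 = 1.995 → q = 17.5×2.715×1.995 = 94.79 ft³/s
Panel 2-3: Δb = 58.2 ft, d̄ = (3.80+1.19)/2 = 2.495, v̄ = (2.56+1.13)/2 = 1.845 → q = 58.2×2.495×1.845 = 267.9 ft³/s
Q = Σ q = 362.7 ft³/s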